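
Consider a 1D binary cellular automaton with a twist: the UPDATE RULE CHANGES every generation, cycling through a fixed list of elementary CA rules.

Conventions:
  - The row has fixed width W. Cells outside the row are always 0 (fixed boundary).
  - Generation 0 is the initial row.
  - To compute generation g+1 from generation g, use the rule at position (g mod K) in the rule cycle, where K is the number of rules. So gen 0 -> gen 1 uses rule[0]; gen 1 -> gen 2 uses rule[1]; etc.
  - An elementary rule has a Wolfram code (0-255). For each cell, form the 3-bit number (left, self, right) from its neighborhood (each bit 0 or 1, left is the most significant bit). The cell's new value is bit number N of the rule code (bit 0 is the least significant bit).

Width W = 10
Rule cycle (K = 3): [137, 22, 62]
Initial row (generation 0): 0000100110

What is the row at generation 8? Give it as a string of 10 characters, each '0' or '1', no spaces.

Answer: 1111000111

Derivation:
Gen 0: 0000100110
Gen 1 (rule 137): 1110000100
Gen 2 (rule 22): 0001001110
Gen 3 (rule 62): 0011111001
Gen 4 (rule 137): 1011110000
Gen 5 (rule 22): 1000001000
Gen 6 (rule 62): 1100011100
Gen 7 (rule 137): 1001011001
Gen 8 (rule 22): 1111000111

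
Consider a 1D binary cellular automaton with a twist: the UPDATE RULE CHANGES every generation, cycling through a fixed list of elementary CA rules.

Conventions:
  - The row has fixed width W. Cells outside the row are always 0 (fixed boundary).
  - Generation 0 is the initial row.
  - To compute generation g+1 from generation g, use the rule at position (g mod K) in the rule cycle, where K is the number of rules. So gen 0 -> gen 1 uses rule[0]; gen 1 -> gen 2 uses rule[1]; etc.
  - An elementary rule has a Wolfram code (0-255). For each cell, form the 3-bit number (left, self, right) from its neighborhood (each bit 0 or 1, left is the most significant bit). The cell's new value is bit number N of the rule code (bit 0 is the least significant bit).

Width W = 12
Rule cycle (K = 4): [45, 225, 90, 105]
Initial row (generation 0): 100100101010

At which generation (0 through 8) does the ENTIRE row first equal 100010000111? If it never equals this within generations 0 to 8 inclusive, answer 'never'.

Gen 0: 100100101010
Gen 1 (rule 45): 100100111110
Gen 2 (rule 225): 000000011110
Gen 3 (rule 90): 000000110011
Gen 4 (rule 105): 111110110011
Gen 5 (rule 45): 100001100010
Gen 6 (rule 225): 001100101000
Gen 7 (rule 90): 011111000100
Gen 8 (rule 105): 010001010001

Answer: never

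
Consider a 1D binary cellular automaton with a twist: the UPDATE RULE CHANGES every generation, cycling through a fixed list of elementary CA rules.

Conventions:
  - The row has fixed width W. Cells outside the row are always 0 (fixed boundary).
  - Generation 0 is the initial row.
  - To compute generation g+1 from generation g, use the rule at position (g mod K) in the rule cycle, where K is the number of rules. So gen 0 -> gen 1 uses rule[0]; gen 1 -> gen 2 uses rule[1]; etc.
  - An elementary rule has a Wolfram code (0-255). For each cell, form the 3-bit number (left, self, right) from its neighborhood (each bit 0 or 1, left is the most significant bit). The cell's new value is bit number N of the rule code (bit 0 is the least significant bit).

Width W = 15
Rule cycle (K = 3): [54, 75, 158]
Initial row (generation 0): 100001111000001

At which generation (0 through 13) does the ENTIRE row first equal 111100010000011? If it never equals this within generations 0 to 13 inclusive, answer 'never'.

Answer: 7

Derivation:
Gen 0: 100001111000001
Gen 1 (rule 54): 110010000100011
Gen 2 (rule 75): 110100111001111
Gen 3 (rule 158): 100111110111110
Gen 4 (rule 54): 111000001000001
Gen 5 (rule 75): 101011110011110
Gen 6 (rule 158): 101011101111101
Gen 7 (rule 54): 111100010000011
Gen 8 (rule 75): 100101100111111
Gen 9 (rule 158): 111101011111110
Gen 10 (rule 54): 000011100000001
Gen 11 (rule 75): 111110101111110
Gen 12 (rule 158): 111100101111101
Gen 13 (rule 54): 000011110000011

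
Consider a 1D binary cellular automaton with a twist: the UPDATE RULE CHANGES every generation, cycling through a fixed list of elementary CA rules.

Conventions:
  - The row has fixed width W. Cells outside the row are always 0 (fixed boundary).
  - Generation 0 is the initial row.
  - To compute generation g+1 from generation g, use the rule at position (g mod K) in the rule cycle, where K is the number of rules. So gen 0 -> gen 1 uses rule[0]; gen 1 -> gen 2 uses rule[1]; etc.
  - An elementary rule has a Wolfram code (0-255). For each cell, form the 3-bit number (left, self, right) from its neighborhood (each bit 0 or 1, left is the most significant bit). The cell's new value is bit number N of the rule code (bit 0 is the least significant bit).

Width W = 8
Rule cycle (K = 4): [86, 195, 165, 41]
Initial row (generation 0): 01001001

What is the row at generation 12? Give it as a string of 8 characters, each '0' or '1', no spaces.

Answer: 01010100

Derivation:
Gen 0: 01001001
Gen 1 (rule 86): 11111111
Gen 2 (rule 195): 01111111
Gen 3 (rule 165): 00111110
Gen 4 (rule 41): 10100000
Gen 5 (rule 86): 10110000
Gen 6 (rule 195): 00010111
Gen 7 (rule 165): 11011010
Gen 8 (rule 41): 10110100
Gen 9 (rule 86): 10010110
Gen 10 (rule 195): 00100010
Gen 11 (rule 165): 10101010
Gen 12 (rule 41): 01010100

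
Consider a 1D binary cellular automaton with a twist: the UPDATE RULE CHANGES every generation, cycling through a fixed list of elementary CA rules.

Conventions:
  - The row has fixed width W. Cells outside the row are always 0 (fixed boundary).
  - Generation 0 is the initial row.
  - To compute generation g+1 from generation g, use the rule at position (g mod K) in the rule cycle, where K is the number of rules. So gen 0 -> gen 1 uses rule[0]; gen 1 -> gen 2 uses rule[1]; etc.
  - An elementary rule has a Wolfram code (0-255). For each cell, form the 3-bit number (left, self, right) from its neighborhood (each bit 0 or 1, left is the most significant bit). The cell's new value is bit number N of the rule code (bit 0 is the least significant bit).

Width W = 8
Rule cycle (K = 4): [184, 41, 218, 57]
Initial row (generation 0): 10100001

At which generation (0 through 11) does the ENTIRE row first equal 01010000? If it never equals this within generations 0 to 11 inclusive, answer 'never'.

Answer: 1

Derivation:
Gen 0: 10100001
Gen 1 (rule 184): 01010000
Gen 2 (rule 41): 00100111
Gen 3 (rule 218): 01011111
Gen 4 (rule 57): 00110000
Gen 5 (rule 184): 00101000
Gen 6 (rule 41): 10010011
Gen 7 (rule 218): 01101111
Gen 8 (rule 57): 01011000
Gen 9 (rule 184): 00110100
Gen 10 (rule 41): 10101001
Gen 11 (rule 218): 00000110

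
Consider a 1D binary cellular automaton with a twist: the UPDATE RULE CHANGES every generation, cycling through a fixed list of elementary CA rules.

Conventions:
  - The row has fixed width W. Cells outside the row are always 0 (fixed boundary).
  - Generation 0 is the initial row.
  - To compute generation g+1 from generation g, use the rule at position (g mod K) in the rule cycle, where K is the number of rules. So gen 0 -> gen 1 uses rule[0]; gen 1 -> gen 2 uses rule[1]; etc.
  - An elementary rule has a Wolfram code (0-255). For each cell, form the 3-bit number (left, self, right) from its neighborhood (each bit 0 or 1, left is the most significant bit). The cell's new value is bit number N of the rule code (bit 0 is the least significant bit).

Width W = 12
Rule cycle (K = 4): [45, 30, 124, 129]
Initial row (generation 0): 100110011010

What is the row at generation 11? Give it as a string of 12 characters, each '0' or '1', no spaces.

Answer: 100011110111

Derivation:
Gen 0: 100110011010
Gen 1 (rule 45): 100100010110
Gen 2 (rule 30): 111110110101
Gen 3 (rule 124): 100011111111
Gen 4 (rule 129): 001001111110
Gen 5 (rule 45): 101001000000
Gen 6 (rule 30): 101111100000
Gen 7 (rule 124): 111000110000
Gen 8 (rule 129): 010010000111
Gen 9 (rule 45): 010010110100
Gen 10 (rule 30): 111110100110
Gen 11 (rule 124): 100011110111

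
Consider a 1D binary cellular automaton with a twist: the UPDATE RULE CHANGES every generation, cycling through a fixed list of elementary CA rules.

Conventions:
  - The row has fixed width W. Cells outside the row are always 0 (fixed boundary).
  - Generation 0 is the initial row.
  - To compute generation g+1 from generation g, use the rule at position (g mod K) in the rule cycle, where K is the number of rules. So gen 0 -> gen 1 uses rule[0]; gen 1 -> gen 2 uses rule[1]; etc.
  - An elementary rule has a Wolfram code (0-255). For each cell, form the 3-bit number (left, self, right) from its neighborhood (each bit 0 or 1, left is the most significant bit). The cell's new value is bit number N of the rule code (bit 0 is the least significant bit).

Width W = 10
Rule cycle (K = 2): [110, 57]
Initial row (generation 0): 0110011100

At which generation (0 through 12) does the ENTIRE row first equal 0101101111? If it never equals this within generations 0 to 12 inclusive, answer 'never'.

Gen 0: 0110011100
Gen 1 (rule 110): 1110110100
Gen 2 (rule 57): 1001101011
Gen 3 (rule 110): 1011111111
Gen 4 (rule 57): 0110000000
Gen 5 (rule 110): 1110000000
Gen 6 (rule 57): 1001111111
Gen 7 (rule 110): 1011000001
Gen 8 (rule 57): 0110111100
Gen 9 (rule 110): 1111100100
Gen 10 (rule 57): 1000010011
Gen 11 (rule 110): 1000110111
Gen 12 (rule 57): 0110101100

Answer: never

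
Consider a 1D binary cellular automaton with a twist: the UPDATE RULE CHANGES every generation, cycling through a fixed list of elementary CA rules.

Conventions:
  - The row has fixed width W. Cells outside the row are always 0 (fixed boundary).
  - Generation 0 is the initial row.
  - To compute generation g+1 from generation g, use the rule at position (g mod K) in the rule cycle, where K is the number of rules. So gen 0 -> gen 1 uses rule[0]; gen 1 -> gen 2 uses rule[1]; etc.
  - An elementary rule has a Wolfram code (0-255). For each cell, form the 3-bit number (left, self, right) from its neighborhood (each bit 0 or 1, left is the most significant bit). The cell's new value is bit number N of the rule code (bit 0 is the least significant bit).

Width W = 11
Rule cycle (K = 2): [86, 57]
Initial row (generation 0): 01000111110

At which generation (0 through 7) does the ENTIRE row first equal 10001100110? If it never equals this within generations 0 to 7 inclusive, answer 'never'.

Gen 0: 01000111110
Gen 1 (rule 86): 11101000011
Gen 2 (rule 57): 10010111010
Gen 3 (rule 86): 11110001011
Gen 4 (rule 57): 10001100110
Gen 5 (rule 86): 11010111011
Gen 6 (rule 57): 10101100110
Gen 7 (rule 86): 10100111011

Answer: 4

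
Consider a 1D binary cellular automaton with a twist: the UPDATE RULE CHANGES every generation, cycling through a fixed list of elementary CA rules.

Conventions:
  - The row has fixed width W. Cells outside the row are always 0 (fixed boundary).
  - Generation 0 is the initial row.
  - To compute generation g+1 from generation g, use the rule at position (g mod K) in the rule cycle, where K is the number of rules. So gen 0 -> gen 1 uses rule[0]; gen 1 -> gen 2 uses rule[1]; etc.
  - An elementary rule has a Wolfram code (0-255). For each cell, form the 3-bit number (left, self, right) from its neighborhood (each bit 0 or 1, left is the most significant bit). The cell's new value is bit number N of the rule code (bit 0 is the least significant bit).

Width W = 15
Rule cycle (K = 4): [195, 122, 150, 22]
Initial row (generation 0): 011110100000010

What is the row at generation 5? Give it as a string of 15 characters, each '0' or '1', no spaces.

Gen 0: 011110100000010
Gen 1 (rule 195): 101110001111100
Gen 2 (rule 122): 011011011000110
Gen 3 (rule 150): 100000000101001
Gen 4 (rule 22): 110000001101111
Gen 5 (rule 195): 010111110100111

Answer: 010111110100111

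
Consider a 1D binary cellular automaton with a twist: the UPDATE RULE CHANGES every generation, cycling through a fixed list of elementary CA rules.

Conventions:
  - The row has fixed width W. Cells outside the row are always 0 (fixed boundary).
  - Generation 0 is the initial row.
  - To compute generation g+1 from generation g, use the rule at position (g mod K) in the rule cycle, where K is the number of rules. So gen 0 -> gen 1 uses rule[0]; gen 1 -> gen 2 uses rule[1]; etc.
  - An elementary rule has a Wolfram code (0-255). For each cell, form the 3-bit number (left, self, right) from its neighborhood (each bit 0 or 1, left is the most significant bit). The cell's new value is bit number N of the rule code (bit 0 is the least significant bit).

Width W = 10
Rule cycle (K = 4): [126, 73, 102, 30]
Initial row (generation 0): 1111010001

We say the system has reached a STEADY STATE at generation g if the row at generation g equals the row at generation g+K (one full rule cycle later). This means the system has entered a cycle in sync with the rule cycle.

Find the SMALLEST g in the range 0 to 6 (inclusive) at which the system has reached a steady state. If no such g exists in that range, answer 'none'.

Answer: 5

Derivation:
Gen 0: 1111010001
Gen 1 (rule 126): 1001111011
Gen 2 (rule 73): 0001001011
Gen 3 (rule 102): 0011011101
Gen 4 (rule 30): 0110010001
Gen 5 (rule 126): 1111111011
Gen 6 (rule 73): 1000001011
Gen 7 (rule 102): 1000011101
Gen 8 (rule 30): 1100110001
Gen 9 (rule 126): 1111111011
Gen 10 (rule 73): 1000001011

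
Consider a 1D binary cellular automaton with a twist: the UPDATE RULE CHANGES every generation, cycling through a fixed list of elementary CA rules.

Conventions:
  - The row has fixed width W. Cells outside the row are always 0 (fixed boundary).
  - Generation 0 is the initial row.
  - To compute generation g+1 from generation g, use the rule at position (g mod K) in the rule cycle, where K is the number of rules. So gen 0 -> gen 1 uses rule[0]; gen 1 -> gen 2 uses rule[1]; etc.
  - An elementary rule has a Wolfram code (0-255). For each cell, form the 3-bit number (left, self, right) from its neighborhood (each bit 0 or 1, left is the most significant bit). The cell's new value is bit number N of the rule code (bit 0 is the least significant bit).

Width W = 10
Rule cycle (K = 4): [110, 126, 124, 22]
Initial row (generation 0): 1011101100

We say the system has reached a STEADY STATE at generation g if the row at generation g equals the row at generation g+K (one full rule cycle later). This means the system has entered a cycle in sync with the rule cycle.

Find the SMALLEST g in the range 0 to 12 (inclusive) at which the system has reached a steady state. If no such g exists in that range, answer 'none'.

Gen 0: 1011101100
Gen 1 (rule 110): 1110111100
Gen 2 (rule 126): 1011100110
Gen 3 (rule 124): 1110110111
Gen 4 (rule 22): 0000000000
Gen 5 (rule 110): 0000000000
Gen 6 (rule 126): 0000000000
Gen 7 (rule 124): 0000000000
Gen 8 (rule 22): 0000000000
Gen 9 (rule 110): 0000000000
Gen 10 (rule 126): 0000000000
Gen 11 (rule 124): 0000000000
Gen 12 (rule 22): 0000000000
Gen 13 (rule 110): 0000000000
Gen 14 (rule 126): 0000000000
Gen 15 (rule 124): 0000000000
Gen 16 (rule 22): 0000000000

Answer: 4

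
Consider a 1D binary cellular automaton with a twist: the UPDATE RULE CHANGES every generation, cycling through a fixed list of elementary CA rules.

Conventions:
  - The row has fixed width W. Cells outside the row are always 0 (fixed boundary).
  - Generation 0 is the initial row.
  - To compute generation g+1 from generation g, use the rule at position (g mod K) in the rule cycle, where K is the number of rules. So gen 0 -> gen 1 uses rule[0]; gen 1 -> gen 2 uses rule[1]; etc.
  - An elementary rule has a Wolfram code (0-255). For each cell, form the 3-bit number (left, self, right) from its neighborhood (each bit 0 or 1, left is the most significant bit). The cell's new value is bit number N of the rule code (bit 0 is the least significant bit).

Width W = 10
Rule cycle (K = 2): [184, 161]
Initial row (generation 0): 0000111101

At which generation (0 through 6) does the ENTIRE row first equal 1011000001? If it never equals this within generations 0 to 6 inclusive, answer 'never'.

Gen 0: 0000111101
Gen 1 (rule 184): 0000111010
Gen 2 (rule 161): 1110010100
Gen 3 (rule 184): 1101001010
Gen 4 (rule 161): 0010000100
Gen 5 (rule 184): 0001000010
Gen 6 (rule 161): 1100011000

Answer: never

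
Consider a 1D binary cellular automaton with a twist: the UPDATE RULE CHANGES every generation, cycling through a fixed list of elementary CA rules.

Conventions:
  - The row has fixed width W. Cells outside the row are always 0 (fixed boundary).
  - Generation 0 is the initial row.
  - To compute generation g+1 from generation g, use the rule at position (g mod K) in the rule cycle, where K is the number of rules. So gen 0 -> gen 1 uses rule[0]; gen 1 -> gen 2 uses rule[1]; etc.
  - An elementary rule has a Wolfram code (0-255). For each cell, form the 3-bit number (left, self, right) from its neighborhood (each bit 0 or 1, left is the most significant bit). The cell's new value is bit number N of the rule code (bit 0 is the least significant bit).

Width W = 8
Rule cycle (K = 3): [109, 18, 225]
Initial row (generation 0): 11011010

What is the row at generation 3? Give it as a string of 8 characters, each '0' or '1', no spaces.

Gen 0: 11011010
Gen 1 (rule 109): 11111110
Gen 2 (rule 18): 00000001
Gen 3 (rule 225): 11111100

Answer: 11111100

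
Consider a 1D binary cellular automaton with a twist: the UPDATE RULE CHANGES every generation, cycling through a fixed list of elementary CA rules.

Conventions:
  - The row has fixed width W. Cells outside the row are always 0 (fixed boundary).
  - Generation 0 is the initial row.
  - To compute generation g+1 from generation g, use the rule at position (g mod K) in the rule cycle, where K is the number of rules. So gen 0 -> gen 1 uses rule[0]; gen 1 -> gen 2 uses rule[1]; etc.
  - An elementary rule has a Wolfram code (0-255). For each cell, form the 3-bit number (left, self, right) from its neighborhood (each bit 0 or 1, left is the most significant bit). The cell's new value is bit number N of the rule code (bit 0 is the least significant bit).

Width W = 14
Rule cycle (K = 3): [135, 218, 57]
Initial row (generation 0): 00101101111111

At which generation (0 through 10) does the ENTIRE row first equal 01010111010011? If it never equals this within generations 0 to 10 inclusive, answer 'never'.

Gen 0: 00101101111111
Gen 1 (rule 135): 11100000111110
Gen 2 (rule 218): 11110001111111
Gen 3 (rule 57): 10001101000000
Gen 4 (rule 135): 10110001011111
Gen 5 (rule 218): 00111010011111
Gen 6 (rule 57): 10100101010000
Gen 7 (rule 135): 10101101010111
Gen 8 (rule 218): 00001100000111
Gen 9 (rule 57): 11101011110100
Gen 10 (rule 135): 01001001100101

Answer: never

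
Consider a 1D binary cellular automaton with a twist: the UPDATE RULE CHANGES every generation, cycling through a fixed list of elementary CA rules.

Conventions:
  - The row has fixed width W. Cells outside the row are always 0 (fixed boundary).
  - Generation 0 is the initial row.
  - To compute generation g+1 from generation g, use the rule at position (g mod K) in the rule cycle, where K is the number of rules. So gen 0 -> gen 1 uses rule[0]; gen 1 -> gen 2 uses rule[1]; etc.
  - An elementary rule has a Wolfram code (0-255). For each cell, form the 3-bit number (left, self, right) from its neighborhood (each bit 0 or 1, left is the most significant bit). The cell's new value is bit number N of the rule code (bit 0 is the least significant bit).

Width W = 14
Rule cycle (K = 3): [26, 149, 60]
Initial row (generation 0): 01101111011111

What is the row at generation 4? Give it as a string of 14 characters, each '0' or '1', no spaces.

Gen 0: 01101111011111
Gen 1 (rule 26): 11001000010000
Gen 2 (rule 149): 00101111011111
Gen 3 (rule 60): 00111000110000
Gen 4 (rule 26): 01100101101000

Answer: 01100101101000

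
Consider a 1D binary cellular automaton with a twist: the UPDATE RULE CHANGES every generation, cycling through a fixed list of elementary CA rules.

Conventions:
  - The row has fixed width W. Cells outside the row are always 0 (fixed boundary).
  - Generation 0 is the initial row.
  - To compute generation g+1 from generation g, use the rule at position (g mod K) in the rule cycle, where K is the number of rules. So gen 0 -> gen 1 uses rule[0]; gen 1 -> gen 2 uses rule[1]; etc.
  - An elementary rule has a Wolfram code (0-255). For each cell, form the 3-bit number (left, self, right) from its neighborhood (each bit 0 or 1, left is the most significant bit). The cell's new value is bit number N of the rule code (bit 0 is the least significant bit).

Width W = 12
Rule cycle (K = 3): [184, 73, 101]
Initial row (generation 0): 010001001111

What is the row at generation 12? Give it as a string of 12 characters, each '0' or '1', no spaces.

Answer: 110101011010

Derivation:
Gen 0: 010001001111
Gen 1 (rule 184): 001000101110
Gen 2 (rule 73): 100010001010
Gen 3 (rule 101): 101010101110
Gen 4 (rule 184): 010101011101
Gen 5 (rule 73): 000000010100
Gen 6 (rule 101): 111111011101
Gen 7 (rule 184): 111110111010
Gen 8 (rule 73): 100010101000
Gen 9 (rule 101): 101011111011
Gen 10 (rule 184): 010111110110
Gen 11 (rule 73): 000100010110
Gen 12 (rule 101): 110101011010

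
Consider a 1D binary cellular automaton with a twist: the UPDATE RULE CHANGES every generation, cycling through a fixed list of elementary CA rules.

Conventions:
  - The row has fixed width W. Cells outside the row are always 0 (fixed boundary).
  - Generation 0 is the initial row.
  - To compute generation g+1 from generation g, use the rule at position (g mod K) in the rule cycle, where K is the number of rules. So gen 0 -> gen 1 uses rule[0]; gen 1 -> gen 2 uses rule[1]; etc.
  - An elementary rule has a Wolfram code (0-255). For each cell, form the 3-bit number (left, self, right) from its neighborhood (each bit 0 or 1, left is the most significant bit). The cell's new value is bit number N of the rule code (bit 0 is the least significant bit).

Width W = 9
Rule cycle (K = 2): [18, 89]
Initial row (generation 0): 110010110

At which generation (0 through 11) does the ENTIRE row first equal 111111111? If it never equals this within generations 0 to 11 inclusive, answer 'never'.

Answer: 8

Derivation:
Gen 0: 110010110
Gen 1 (rule 18): 001100001
Gen 2 (rule 89): 101111100
Gen 3 (rule 18): 000000010
Gen 4 (rule 89): 111111001
Gen 5 (rule 18): 000000110
Gen 6 (rule 89): 111110111
Gen 7 (rule 18): 000000000
Gen 8 (rule 89): 111111111
Gen 9 (rule 18): 000000000
Gen 10 (rule 89): 111111111
Gen 11 (rule 18): 000000000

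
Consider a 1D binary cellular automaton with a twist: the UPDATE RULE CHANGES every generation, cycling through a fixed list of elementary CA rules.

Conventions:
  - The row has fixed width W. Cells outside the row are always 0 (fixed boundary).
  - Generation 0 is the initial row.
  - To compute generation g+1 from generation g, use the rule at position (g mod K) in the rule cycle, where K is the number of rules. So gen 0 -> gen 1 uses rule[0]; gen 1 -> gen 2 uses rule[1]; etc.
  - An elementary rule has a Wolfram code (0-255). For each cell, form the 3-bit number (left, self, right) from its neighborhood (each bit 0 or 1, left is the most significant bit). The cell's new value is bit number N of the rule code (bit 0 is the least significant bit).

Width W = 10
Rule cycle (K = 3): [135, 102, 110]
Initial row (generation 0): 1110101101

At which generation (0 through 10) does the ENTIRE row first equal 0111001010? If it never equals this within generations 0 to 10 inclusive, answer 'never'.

Gen 0: 1110101101
Gen 1 (rule 135): 0100100001
Gen 2 (rule 102): 1101100011
Gen 3 (rule 110): 1111100111
Gen 4 (rule 135): 0111001010
Gen 5 (rule 102): 1001011110
Gen 6 (rule 110): 1011110010
Gen 7 (rule 135): 1001100110
Gen 8 (rule 102): 1010101010
Gen 9 (rule 110): 1111111110
Gen 10 (rule 135): 0111111100

Answer: 4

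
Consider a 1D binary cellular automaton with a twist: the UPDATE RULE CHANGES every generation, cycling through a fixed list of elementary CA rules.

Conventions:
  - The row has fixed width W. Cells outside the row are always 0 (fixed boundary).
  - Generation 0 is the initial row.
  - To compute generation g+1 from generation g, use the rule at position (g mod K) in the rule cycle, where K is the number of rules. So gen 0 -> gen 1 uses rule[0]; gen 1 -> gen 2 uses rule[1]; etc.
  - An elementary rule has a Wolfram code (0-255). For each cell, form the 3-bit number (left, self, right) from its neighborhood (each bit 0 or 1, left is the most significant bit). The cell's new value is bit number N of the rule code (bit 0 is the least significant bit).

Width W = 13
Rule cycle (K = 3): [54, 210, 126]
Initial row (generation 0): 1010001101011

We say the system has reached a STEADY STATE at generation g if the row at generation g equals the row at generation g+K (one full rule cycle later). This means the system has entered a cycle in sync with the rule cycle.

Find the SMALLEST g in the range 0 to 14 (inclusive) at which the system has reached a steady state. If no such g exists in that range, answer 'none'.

Answer: 13

Derivation:
Gen 0: 1010001101011
Gen 1 (rule 54): 1111010011100
Gen 2 (rule 210): 0111001101110
Gen 3 (rule 126): 1101111111011
Gen 4 (rule 54): 0010000000100
Gen 5 (rule 210): 0101000001010
Gen 6 (rule 126): 1111100011111
Gen 7 (rule 54): 0000010100000
Gen 8 (rule 210): 0000100010000
Gen 9 (rule 126): 0001110111000
Gen 10 (rule 54): 0010001000100
Gen 11 (rule 210): 0101010101010
Gen 12 (rule 126): 1111111111111
Gen 13 (rule 54): 0000000000000
Gen 14 (rule 210): 0000000000000
Gen 15 (rule 126): 0000000000000
Gen 16 (rule 54): 0000000000000
Gen 17 (rule 210): 0000000000000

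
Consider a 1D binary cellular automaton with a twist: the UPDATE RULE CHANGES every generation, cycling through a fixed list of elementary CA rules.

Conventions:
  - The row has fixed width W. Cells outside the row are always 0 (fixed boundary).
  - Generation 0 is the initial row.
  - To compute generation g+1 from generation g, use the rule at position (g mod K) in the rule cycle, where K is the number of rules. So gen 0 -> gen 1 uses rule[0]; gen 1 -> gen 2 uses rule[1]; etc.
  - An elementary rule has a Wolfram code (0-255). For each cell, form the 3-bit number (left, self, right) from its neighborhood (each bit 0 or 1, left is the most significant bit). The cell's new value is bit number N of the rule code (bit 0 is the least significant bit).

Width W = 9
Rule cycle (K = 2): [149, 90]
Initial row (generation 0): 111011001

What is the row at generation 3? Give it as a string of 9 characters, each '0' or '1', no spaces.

Answer: 101101111

Derivation:
Gen 0: 111011001
Gen 1 (rule 149): 010000101
Gen 2 (rule 90): 101001000
Gen 3 (rule 149): 101101111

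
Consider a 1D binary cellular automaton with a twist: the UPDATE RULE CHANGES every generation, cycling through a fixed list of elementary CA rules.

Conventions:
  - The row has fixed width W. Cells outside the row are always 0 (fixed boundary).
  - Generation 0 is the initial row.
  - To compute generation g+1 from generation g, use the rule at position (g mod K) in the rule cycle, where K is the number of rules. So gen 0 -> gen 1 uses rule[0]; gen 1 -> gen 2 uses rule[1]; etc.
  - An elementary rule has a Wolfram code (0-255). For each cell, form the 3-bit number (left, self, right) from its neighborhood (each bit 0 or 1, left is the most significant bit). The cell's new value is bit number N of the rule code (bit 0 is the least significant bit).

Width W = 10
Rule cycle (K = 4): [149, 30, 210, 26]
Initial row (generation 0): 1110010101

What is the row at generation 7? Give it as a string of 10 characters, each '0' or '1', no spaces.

Answer: 0001000000

Derivation:
Gen 0: 1110010101
Gen 1 (rule 149): 0101010101
Gen 2 (rule 30): 1101010101
Gen 3 (rule 210): 0100000000
Gen 4 (rule 26): 1010000000
Gen 5 (rule 149): 1011111111
Gen 6 (rule 30): 1010000000
Gen 7 (rule 210): 0001000000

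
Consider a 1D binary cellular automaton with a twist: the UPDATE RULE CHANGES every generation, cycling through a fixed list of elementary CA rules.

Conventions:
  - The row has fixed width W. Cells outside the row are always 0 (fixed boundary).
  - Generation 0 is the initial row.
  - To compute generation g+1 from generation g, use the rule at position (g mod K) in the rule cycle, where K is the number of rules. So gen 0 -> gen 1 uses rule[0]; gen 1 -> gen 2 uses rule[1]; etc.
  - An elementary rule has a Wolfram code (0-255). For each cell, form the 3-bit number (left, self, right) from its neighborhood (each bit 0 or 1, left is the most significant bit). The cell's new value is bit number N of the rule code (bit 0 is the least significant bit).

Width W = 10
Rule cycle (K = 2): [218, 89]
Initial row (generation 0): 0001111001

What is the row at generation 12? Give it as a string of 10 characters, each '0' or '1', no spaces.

Gen 0: 0001111001
Gen 1 (rule 218): 0011111110
Gen 2 (rule 89): 1010000011
Gen 3 (rule 218): 0001000111
Gen 4 (rule 89): 1100110101
Gen 5 (rule 218): 1111110000
Gen 6 (rule 89): 1000011111
Gen 7 (rule 218): 0100111111
Gen 8 (rule 89): 0010100001
Gen 9 (rule 218): 0100010010
Gen 10 (rule 89): 0011001001
Gen 11 (rule 218): 0111110110
Gen 12 (rule 89): 0100010111

Answer: 0100010111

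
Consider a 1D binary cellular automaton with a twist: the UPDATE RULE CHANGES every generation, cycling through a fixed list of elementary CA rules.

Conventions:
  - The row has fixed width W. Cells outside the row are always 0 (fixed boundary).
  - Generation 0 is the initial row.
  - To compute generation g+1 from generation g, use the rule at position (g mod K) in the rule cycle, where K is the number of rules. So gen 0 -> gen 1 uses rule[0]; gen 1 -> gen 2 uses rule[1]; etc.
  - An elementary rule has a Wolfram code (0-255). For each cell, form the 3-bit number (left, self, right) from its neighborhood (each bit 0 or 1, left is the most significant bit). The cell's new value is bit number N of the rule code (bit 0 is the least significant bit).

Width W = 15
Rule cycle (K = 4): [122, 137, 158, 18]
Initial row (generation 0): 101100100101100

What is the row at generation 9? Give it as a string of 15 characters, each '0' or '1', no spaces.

Gen 0: 101100100101100
Gen 1 (rule 122): 011111011011110
Gen 2 (rule 137): 011110010011100
Gen 3 (rule 158): 111101111111010
Gen 4 (rule 18): 000000000000001
Gen 5 (rule 122): 000000000000010
Gen 6 (rule 137): 111111111111000
Gen 7 (rule 158): 111111111110100
Gen 8 (rule 18): 000000000000010
Gen 9 (rule 122): 000000000000101

Answer: 000000000000101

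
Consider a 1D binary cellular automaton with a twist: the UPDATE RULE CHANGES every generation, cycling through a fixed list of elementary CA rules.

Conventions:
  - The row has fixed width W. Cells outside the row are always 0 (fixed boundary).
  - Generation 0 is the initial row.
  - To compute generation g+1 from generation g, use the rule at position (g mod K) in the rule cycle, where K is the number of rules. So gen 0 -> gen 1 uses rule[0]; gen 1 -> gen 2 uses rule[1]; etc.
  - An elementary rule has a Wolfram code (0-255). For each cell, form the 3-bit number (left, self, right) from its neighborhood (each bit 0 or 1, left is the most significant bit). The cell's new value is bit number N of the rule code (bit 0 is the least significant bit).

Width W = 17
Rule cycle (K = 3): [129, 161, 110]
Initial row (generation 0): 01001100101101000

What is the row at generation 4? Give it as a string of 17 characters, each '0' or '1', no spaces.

Gen 0: 01001100101101000
Gen 1 (rule 129): 00000000000000011
Gen 2 (rule 161): 11111111111111000
Gen 3 (rule 110): 10000000000001000
Gen 4 (rule 129): 00111111111100011

Answer: 00111111111100011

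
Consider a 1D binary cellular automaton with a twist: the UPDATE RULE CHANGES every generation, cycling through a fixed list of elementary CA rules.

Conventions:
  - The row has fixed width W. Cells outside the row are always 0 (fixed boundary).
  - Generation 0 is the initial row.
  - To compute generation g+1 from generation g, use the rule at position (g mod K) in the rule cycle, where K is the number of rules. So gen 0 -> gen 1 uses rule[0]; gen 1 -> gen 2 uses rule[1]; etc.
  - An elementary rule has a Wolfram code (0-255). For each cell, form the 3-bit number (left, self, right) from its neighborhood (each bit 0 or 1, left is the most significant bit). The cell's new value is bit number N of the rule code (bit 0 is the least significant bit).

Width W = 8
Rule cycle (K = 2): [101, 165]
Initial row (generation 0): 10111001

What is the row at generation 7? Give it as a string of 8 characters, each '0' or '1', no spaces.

Gen 0: 10111001
Gen 1 (rule 101): 11001001
Gen 2 (rule 165): 00001001
Gen 3 (rule 101): 11101001
Gen 4 (rule 165): 01011001
Gen 5 (rule 101): 01101001
Gen 6 (rule 165): 00011001
Gen 7 (rule 101): 11001001

Answer: 11001001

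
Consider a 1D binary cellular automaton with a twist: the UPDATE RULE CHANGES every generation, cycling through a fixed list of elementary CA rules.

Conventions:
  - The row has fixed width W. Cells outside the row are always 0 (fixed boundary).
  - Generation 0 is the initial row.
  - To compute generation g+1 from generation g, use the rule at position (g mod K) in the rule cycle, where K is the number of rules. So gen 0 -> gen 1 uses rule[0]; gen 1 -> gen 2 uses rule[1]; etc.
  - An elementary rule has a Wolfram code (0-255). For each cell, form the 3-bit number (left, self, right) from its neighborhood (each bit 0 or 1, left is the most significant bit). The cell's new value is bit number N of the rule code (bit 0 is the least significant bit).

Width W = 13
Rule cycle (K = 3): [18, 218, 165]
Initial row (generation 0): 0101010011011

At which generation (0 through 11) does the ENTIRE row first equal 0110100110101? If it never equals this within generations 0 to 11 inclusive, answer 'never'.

Gen 0: 0101010011011
Gen 1 (rule 18): 1000001100000
Gen 2 (rule 218): 0100011110000
Gen 3 (rule 165): 0101001100111
Gen 4 (rule 18): 1000110011000
Gen 5 (rule 218): 0101111111100
Gen 6 (rule 165): 0110111111001
Gen 7 (rule 18): 1000000000110
Gen 8 (rule 218): 0100000001111
Gen 9 (rule 165): 0101111100110
Gen 10 (rule 18): 1000000011001
Gen 11 (rule 218): 0100000111110

Answer: never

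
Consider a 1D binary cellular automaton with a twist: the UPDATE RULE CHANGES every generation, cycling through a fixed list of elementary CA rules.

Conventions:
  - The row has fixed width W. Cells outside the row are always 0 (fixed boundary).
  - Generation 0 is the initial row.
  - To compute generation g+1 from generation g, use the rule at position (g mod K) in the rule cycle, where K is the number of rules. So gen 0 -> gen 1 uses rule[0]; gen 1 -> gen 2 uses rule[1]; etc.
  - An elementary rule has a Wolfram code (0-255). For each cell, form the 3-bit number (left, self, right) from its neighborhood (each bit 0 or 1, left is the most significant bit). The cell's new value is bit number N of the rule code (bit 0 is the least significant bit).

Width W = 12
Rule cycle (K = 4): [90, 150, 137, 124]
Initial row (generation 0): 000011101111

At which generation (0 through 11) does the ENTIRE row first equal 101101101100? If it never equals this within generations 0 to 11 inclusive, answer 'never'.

Gen 0: 000011101111
Gen 1 (rule 90): 000110101001
Gen 2 (rule 150): 001000101111
Gen 3 (rule 137): 100010001110
Gen 4 (rule 124): 110011001011
Gen 5 (rule 90): 111111110011
Gen 6 (rule 150): 011111101100
Gen 7 (rule 137): 011111001001
Gen 8 (rule 124): 010001101101
Gen 9 (rule 90): 101011101100
Gen 10 (rule 150): 101001000010
Gen 11 (rule 137): 000000011000

Answer: never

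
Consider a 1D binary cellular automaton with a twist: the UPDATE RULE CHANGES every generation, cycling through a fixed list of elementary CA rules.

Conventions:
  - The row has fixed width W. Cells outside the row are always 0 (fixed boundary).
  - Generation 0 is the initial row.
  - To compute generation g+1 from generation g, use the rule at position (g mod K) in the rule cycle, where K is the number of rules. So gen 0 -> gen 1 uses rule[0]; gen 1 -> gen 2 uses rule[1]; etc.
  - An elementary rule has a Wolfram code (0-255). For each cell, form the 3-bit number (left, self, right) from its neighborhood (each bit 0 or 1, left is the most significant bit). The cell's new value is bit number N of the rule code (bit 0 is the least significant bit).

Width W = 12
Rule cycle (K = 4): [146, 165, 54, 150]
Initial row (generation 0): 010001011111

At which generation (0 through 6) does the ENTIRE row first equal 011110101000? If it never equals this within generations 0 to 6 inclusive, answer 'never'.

Answer: never

Derivation:
Gen 0: 010001011111
Gen 1 (rule 146): 101010001110
Gen 2 (rule 165): 111110100100
Gen 3 (rule 54): 000001111110
Gen 4 (rule 150): 000010111101
Gen 5 (rule 146): 000100011000
Gen 6 (rule 165): 110101000011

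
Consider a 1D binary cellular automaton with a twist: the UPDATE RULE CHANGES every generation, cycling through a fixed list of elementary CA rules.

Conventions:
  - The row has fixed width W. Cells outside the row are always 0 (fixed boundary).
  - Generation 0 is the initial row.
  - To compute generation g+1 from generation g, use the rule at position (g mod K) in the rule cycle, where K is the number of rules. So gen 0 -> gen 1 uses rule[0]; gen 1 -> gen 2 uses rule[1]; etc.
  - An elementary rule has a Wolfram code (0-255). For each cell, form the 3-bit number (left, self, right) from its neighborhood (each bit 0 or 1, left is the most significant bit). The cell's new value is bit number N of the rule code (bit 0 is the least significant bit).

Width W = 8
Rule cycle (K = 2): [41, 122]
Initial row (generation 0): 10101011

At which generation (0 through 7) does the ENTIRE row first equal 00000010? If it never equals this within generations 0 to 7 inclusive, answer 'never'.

Gen 0: 10101011
Gen 1 (rule 41): 01010110
Gen 2 (rule 122): 10101111
Gen 3 (rule 41): 01011000
Gen 4 (rule 122): 10111100
Gen 5 (rule 41): 01100001
Gen 6 (rule 122): 11110010
Gen 7 (rule 41): 10000000

Answer: never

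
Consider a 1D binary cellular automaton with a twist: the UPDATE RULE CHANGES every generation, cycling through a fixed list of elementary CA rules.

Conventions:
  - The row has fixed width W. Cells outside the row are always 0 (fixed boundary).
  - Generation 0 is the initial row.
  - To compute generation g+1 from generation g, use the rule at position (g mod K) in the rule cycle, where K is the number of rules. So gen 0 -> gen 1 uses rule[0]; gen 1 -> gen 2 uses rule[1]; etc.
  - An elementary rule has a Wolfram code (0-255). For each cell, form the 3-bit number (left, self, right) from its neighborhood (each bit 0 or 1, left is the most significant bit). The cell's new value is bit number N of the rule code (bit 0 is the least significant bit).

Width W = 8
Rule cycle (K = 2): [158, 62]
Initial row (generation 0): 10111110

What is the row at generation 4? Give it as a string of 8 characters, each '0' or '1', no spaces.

Answer: 10111101

Derivation:
Gen 0: 10111110
Gen 1 (rule 158): 10111101
Gen 2 (rule 62): 11100011
Gen 3 (rule 158): 11010110
Gen 4 (rule 62): 10111101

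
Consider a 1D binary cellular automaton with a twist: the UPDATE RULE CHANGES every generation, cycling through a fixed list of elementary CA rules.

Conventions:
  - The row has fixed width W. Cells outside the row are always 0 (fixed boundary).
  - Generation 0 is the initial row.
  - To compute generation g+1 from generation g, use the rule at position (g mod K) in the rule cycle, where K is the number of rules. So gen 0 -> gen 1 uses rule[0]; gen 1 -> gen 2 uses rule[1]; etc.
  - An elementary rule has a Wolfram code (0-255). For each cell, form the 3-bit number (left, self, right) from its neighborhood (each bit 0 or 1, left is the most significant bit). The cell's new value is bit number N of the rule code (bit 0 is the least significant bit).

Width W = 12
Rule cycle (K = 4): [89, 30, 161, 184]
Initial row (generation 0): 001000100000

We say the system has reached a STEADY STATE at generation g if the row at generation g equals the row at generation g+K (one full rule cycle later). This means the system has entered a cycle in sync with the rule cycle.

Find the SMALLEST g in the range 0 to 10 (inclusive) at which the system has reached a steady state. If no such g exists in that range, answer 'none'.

Gen 0: 001000100000
Gen 1 (rule 89): 100110011111
Gen 2 (rule 30): 111101110000
Gen 3 (rule 161): 011010100111
Gen 4 (rule 184): 010101010110
Gen 5 (rule 89): 000000000111
Gen 6 (rule 30): 000000001100
Gen 7 (rule 161): 111111100001
Gen 8 (rule 184): 111111010000
Gen 9 (rule 89): 100001001111
Gen 10 (rule 30): 110011111000
Gen 11 (rule 161): 000001110011
Gen 12 (rule 184): 000001101010
Gen 13 (rule 89): 111101100001
Gen 14 (rule 30): 100001010011

Answer: none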